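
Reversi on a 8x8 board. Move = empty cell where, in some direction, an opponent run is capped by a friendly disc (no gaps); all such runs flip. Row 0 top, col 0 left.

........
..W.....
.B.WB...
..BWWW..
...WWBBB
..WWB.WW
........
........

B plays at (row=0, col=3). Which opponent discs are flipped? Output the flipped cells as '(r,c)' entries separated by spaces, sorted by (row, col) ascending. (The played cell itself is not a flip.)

Dir NW: edge -> no flip
Dir N: edge -> no flip
Dir NE: edge -> no flip
Dir W: first cell '.' (not opp) -> no flip
Dir E: first cell '.' (not opp) -> no flip
Dir SW: opp run (1,2) capped by B -> flip
Dir S: first cell '.' (not opp) -> no flip
Dir SE: first cell '.' (not opp) -> no flip

Answer: (1,2)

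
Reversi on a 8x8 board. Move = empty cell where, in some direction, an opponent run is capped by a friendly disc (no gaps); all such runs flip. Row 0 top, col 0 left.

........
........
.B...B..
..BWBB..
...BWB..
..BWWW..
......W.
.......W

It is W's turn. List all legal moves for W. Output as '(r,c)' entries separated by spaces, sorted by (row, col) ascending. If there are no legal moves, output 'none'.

(1,0): flips 3 -> legal
(1,1): no bracket -> illegal
(1,2): no bracket -> illegal
(1,4): no bracket -> illegal
(1,5): flips 3 -> legal
(1,6): no bracket -> illegal
(2,0): no bracket -> illegal
(2,2): no bracket -> illegal
(2,3): no bracket -> illegal
(2,4): flips 1 -> legal
(2,6): flips 1 -> legal
(3,0): no bracket -> illegal
(3,1): flips 1 -> legal
(3,6): flips 3 -> legal
(4,1): no bracket -> illegal
(4,2): flips 1 -> legal
(4,6): flips 1 -> legal
(5,1): flips 1 -> legal
(5,6): no bracket -> illegal
(6,1): no bracket -> illegal
(6,2): no bracket -> illegal
(6,3): no bracket -> illegal

Answer: (1,0) (1,5) (2,4) (2,6) (3,1) (3,6) (4,2) (4,6) (5,1)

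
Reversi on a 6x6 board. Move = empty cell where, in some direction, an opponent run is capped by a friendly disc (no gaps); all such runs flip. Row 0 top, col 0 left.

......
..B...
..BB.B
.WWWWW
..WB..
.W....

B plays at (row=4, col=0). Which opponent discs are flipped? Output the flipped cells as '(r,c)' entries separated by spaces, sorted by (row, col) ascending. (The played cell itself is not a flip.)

Dir NW: edge -> no flip
Dir N: first cell '.' (not opp) -> no flip
Dir NE: opp run (3,1) capped by B -> flip
Dir W: edge -> no flip
Dir E: first cell '.' (not opp) -> no flip
Dir SW: edge -> no flip
Dir S: first cell '.' (not opp) -> no flip
Dir SE: opp run (5,1), next=edge -> no flip

Answer: (3,1)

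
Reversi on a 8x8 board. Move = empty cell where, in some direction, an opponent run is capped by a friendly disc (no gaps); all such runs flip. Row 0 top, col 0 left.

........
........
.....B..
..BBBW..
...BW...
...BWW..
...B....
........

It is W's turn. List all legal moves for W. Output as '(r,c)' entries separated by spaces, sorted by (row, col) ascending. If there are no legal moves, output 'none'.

Answer: (1,5) (2,1) (2,2) (2,4) (3,1) (4,2) (5,2) (6,2) (7,2)

Derivation:
(1,4): no bracket -> illegal
(1,5): flips 1 -> legal
(1,6): no bracket -> illegal
(2,1): flips 2 -> legal
(2,2): flips 1 -> legal
(2,3): no bracket -> illegal
(2,4): flips 1 -> legal
(2,6): no bracket -> illegal
(3,1): flips 3 -> legal
(3,6): no bracket -> illegal
(4,1): no bracket -> illegal
(4,2): flips 1 -> legal
(4,5): no bracket -> illegal
(5,2): flips 1 -> legal
(6,2): flips 1 -> legal
(6,4): no bracket -> illegal
(7,2): flips 1 -> legal
(7,3): no bracket -> illegal
(7,4): no bracket -> illegal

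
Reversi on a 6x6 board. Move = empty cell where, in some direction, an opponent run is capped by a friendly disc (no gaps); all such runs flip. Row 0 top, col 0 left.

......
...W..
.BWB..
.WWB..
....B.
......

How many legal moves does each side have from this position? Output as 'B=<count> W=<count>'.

Answer: B=5 W=8

Derivation:
-- B to move --
(0,2): no bracket -> illegal
(0,3): flips 1 -> legal
(0,4): no bracket -> illegal
(1,1): flips 1 -> legal
(1,2): no bracket -> illegal
(1,4): no bracket -> illegal
(2,0): no bracket -> illegal
(2,4): no bracket -> illegal
(3,0): flips 2 -> legal
(4,0): no bracket -> illegal
(4,1): flips 2 -> legal
(4,2): no bracket -> illegal
(4,3): flips 1 -> legal
B mobility = 5
-- W to move --
(1,0): flips 1 -> legal
(1,1): flips 1 -> legal
(1,2): no bracket -> illegal
(1,4): flips 1 -> legal
(2,0): flips 1 -> legal
(2,4): flips 1 -> legal
(3,0): no bracket -> illegal
(3,4): flips 1 -> legal
(3,5): no bracket -> illegal
(4,2): no bracket -> illegal
(4,3): flips 2 -> legal
(4,5): no bracket -> illegal
(5,3): no bracket -> illegal
(5,4): no bracket -> illegal
(5,5): flips 2 -> legal
W mobility = 8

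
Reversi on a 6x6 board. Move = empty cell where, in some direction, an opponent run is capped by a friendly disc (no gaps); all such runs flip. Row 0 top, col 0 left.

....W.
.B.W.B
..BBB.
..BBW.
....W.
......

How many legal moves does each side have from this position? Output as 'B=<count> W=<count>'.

-- B to move --
(0,2): flips 1 -> legal
(0,3): flips 1 -> legal
(0,5): no bracket -> illegal
(1,2): no bracket -> illegal
(1,4): no bracket -> illegal
(2,5): no bracket -> illegal
(3,5): flips 1 -> legal
(4,3): no bracket -> illegal
(4,5): flips 1 -> legal
(5,3): no bracket -> illegal
(5,4): flips 2 -> legal
(5,5): flips 1 -> legal
B mobility = 6
-- W to move --
(0,0): flips 3 -> legal
(0,1): no bracket -> illegal
(0,2): no bracket -> illegal
(0,5): no bracket -> illegal
(1,0): no bracket -> illegal
(1,2): flips 1 -> legal
(1,4): flips 1 -> legal
(2,0): no bracket -> illegal
(2,1): no bracket -> illegal
(2,5): no bracket -> illegal
(3,1): flips 3 -> legal
(3,5): flips 1 -> legal
(4,1): no bracket -> illegal
(4,2): no bracket -> illegal
(4,3): flips 2 -> legal
W mobility = 6

Answer: B=6 W=6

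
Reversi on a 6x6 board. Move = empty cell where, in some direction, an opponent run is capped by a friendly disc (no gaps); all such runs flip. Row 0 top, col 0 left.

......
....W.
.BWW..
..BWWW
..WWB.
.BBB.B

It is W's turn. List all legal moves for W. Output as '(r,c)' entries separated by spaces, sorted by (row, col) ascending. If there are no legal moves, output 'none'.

Answer: (1,0) (2,0) (3,1) (4,1) (4,5) (5,4)

Derivation:
(1,0): flips 2 -> legal
(1,1): no bracket -> illegal
(1,2): no bracket -> illegal
(2,0): flips 1 -> legal
(3,0): no bracket -> illegal
(3,1): flips 1 -> legal
(4,0): no bracket -> illegal
(4,1): flips 1 -> legal
(4,5): flips 1 -> legal
(5,0): no bracket -> illegal
(5,4): flips 1 -> legal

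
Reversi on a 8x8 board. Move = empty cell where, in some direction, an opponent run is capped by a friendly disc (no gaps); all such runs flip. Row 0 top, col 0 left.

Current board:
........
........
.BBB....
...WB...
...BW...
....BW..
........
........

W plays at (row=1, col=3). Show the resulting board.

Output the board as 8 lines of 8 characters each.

Place W at (1,3); scan 8 dirs for brackets.
Dir NW: first cell '.' (not opp) -> no flip
Dir N: first cell '.' (not opp) -> no flip
Dir NE: first cell '.' (not opp) -> no flip
Dir W: first cell '.' (not opp) -> no flip
Dir E: first cell '.' (not opp) -> no flip
Dir SW: opp run (2,2), next='.' -> no flip
Dir S: opp run (2,3) capped by W -> flip
Dir SE: first cell '.' (not opp) -> no flip
All flips: (2,3)

Answer: ........
...W....
.BBW....
...WB...
...BW...
....BW..
........
........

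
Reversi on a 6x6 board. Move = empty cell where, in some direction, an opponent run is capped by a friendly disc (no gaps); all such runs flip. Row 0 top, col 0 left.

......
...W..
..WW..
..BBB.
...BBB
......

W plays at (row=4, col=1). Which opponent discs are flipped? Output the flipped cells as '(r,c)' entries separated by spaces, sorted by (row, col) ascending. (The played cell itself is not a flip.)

Dir NW: first cell '.' (not opp) -> no flip
Dir N: first cell '.' (not opp) -> no flip
Dir NE: opp run (3,2) capped by W -> flip
Dir W: first cell '.' (not opp) -> no flip
Dir E: first cell '.' (not opp) -> no flip
Dir SW: first cell '.' (not opp) -> no flip
Dir S: first cell '.' (not opp) -> no flip
Dir SE: first cell '.' (not opp) -> no flip

Answer: (3,2)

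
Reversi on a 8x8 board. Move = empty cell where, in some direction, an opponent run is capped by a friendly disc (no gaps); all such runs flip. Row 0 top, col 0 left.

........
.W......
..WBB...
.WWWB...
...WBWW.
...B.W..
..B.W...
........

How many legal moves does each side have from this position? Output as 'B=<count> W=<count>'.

Answer: B=10 W=8

Derivation:
-- B to move --
(0,0): flips 3 -> legal
(0,1): no bracket -> illegal
(0,2): no bracket -> illegal
(1,0): no bracket -> illegal
(1,2): no bracket -> illegal
(1,3): no bracket -> illegal
(2,0): no bracket -> illegal
(2,1): flips 1 -> legal
(3,0): flips 3 -> legal
(3,5): no bracket -> illegal
(3,6): no bracket -> illegal
(3,7): no bracket -> illegal
(4,0): no bracket -> illegal
(4,1): flips 1 -> legal
(4,2): flips 2 -> legal
(4,7): flips 2 -> legal
(5,2): flips 1 -> legal
(5,4): no bracket -> illegal
(5,6): flips 1 -> legal
(5,7): no bracket -> illegal
(6,3): no bracket -> illegal
(6,5): no bracket -> illegal
(6,6): flips 1 -> legal
(7,3): no bracket -> illegal
(7,4): no bracket -> illegal
(7,5): flips 1 -> legal
B mobility = 10
-- W to move --
(1,2): flips 2 -> legal
(1,3): flips 1 -> legal
(1,4): flips 1 -> legal
(1,5): flips 1 -> legal
(2,5): flips 3 -> legal
(3,5): flips 1 -> legal
(4,2): flips 1 -> legal
(5,1): no bracket -> illegal
(5,2): no bracket -> illegal
(5,4): no bracket -> illegal
(6,1): no bracket -> illegal
(6,3): flips 1 -> legal
(7,1): no bracket -> illegal
(7,2): no bracket -> illegal
(7,3): no bracket -> illegal
W mobility = 8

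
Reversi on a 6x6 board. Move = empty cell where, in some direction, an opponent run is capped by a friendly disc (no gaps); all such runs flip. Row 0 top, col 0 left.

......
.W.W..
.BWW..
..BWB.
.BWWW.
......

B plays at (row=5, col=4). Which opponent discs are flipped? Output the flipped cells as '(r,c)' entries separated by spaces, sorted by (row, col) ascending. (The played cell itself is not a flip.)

Dir NW: opp run (4,3) capped by B -> flip
Dir N: opp run (4,4) capped by B -> flip
Dir NE: first cell '.' (not opp) -> no flip
Dir W: first cell '.' (not opp) -> no flip
Dir E: first cell '.' (not opp) -> no flip
Dir SW: edge -> no flip
Dir S: edge -> no flip
Dir SE: edge -> no flip

Answer: (4,3) (4,4)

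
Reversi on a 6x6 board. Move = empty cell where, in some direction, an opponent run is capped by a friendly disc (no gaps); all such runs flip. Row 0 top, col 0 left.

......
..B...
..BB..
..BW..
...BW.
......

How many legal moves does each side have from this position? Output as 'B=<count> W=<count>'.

Answer: B=3 W=5

Derivation:
-- B to move --
(2,4): no bracket -> illegal
(3,4): flips 1 -> legal
(3,5): no bracket -> illegal
(4,2): no bracket -> illegal
(4,5): flips 1 -> legal
(5,3): no bracket -> illegal
(5,4): no bracket -> illegal
(5,5): flips 2 -> legal
B mobility = 3
-- W to move --
(0,1): no bracket -> illegal
(0,2): no bracket -> illegal
(0,3): no bracket -> illegal
(1,1): flips 1 -> legal
(1,3): flips 1 -> legal
(1,4): no bracket -> illegal
(2,1): no bracket -> illegal
(2,4): no bracket -> illegal
(3,1): flips 1 -> legal
(3,4): no bracket -> illegal
(4,1): no bracket -> illegal
(4,2): flips 1 -> legal
(5,2): no bracket -> illegal
(5,3): flips 1 -> legal
(5,4): no bracket -> illegal
W mobility = 5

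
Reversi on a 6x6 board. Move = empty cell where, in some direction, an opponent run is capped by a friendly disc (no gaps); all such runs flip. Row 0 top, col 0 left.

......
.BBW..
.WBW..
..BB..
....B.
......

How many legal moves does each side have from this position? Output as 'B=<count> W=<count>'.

Answer: B=9 W=6

Derivation:
-- B to move --
(0,2): no bracket -> illegal
(0,3): flips 2 -> legal
(0,4): flips 1 -> legal
(1,0): flips 1 -> legal
(1,4): flips 2 -> legal
(2,0): flips 1 -> legal
(2,4): flips 1 -> legal
(3,0): flips 1 -> legal
(3,1): flips 1 -> legal
(3,4): flips 1 -> legal
B mobility = 9
-- W to move --
(0,0): no bracket -> illegal
(0,1): flips 2 -> legal
(0,2): no bracket -> illegal
(0,3): flips 1 -> legal
(1,0): flips 2 -> legal
(2,0): no bracket -> illegal
(2,4): no bracket -> illegal
(3,1): flips 1 -> legal
(3,4): no bracket -> illegal
(3,5): no bracket -> illegal
(4,1): flips 1 -> legal
(4,2): no bracket -> illegal
(4,3): flips 2 -> legal
(4,5): no bracket -> illegal
(5,3): no bracket -> illegal
(5,4): no bracket -> illegal
(5,5): no bracket -> illegal
W mobility = 6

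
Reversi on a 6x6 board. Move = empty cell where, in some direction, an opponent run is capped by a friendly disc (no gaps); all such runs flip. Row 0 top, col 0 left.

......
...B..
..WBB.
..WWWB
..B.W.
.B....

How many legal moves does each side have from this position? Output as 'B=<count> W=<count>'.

Answer: B=8 W=7

Derivation:
-- B to move --
(1,1): no bracket -> illegal
(1,2): flips 2 -> legal
(2,1): flips 1 -> legal
(2,5): no bracket -> illegal
(3,1): flips 4 -> legal
(4,1): flips 1 -> legal
(4,3): flips 1 -> legal
(4,5): flips 1 -> legal
(5,3): flips 1 -> legal
(5,4): flips 2 -> legal
(5,5): no bracket -> illegal
B mobility = 8
-- W to move --
(0,2): no bracket -> illegal
(0,3): flips 2 -> legal
(0,4): flips 1 -> legal
(1,2): flips 1 -> legal
(1,4): flips 2 -> legal
(1,5): flips 1 -> legal
(2,5): flips 2 -> legal
(3,1): no bracket -> illegal
(4,0): no bracket -> illegal
(4,1): no bracket -> illegal
(4,3): no bracket -> illegal
(4,5): no bracket -> illegal
(5,0): no bracket -> illegal
(5,2): flips 1 -> legal
(5,3): no bracket -> illegal
W mobility = 7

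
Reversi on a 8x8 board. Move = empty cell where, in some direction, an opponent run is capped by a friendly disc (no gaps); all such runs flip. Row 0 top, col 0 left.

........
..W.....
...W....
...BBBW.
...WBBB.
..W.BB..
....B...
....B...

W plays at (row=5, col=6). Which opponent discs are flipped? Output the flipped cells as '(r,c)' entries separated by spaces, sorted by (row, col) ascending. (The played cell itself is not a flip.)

Answer: (3,4) (4,5) (4,6)

Derivation:
Dir NW: opp run (4,5) (3,4) capped by W -> flip
Dir N: opp run (4,6) capped by W -> flip
Dir NE: first cell '.' (not opp) -> no flip
Dir W: opp run (5,5) (5,4), next='.' -> no flip
Dir E: first cell '.' (not opp) -> no flip
Dir SW: first cell '.' (not opp) -> no flip
Dir S: first cell '.' (not opp) -> no flip
Dir SE: first cell '.' (not opp) -> no flip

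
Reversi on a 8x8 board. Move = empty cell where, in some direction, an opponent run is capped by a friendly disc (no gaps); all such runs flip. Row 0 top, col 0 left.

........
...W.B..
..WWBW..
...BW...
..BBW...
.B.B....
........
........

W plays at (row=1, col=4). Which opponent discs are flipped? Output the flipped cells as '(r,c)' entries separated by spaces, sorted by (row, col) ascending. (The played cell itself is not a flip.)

Dir NW: first cell '.' (not opp) -> no flip
Dir N: first cell '.' (not opp) -> no flip
Dir NE: first cell '.' (not opp) -> no flip
Dir W: first cell 'W' (not opp) -> no flip
Dir E: opp run (1,5), next='.' -> no flip
Dir SW: first cell 'W' (not opp) -> no flip
Dir S: opp run (2,4) capped by W -> flip
Dir SE: first cell 'W' (not opp) -> no flip

Answer: (2,4)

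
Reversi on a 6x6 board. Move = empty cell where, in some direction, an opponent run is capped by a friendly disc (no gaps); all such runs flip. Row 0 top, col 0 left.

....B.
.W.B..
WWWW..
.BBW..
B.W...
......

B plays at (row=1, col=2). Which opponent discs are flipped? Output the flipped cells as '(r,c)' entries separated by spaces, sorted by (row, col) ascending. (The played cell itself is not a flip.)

Dir NW: first cell '.' (not opp) -> no flip
Dir N: first cell '.' (not opp) -> no flip
Dir NE: first cell '.' (not opp) -> no flip
Dir W: opp run (1,1), next='.' -> no flip
Dir E: first cell 'B' (not opp) -> no flip
Dir SW: opp run (2,1), next='.' -> no flip
Dir S: opp run (2,2) capped by B -> flip
Dir SE: opp run (2,3), next='.' -> no flip

Answer: (2,2)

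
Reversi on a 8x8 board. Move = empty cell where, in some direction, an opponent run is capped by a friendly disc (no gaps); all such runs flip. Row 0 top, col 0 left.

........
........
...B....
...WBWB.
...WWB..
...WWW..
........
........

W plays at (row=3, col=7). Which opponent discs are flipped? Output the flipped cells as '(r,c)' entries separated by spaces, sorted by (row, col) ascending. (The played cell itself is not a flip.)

Answer: (3,6)

Derivation:
Dir NW: first cell '.' (not opp) -> no flip
Dir N: first cell '.' (not opp) -> no flip
Dir NE: edge -> no flip
Dir W: opp run (3,6) capped by W -> flip
Dir E: edge -> no flip
Dir SW: first cell '.' (not opp) -> no flip
Dir S: first cell '.' (not opp) -> no flip
Dir SE: edge -> no flip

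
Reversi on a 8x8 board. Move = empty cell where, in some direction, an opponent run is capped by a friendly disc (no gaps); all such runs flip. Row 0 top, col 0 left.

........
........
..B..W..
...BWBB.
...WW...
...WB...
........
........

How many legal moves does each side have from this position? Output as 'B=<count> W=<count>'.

-- B to move --
(1,4): flips 1 -> legal
(1,5): flips 1 -> legal
(1,6): no bracket -> illegal
(2,3): no bracket -> illegal
(2,4): flips 2 -> legal
(2,6): no bracket -> illegal
(3,2): flips 1 -> legal
(4,2): no bracket -> illegal
(4,5): no bracket -> illegal
(5,2): flips 1 -> legal
(5,5): flips 1 -> legal
(6,2): flips 2 -> legal
(6,3): flips 2 -> legal
(6,4): no bracket -> illegal
B mobility = 8
-- W to move --
(1,1): flips 2 -> legal
(1,2): no bracket -> illegal
(1,3): no bracket -> illegal
(2,1): no bracket -> illegal
(2,3): flips 1 -> legal
(2,4): no bracket -> illegal
(2,6): flips 1 -> legal
(2,7): no bracket -> illegal
(3,1): no bracket -> illegal
(3,2): flips 1 -> legal
(3,7): flips 2 -> legal
(4,2): no bracket -> illegal
(4,5): flips 1 -> legal
(4,6): no bracket -> illegal
(4,7): flips 1 -> legal
(5,5): flips 1 -> legal
(6,3): no bracket -> illegal
(6,4): flips 1 -> legal
(6,5): flips 1 -> legal
W mobility = 10

Answer: B=8 W=10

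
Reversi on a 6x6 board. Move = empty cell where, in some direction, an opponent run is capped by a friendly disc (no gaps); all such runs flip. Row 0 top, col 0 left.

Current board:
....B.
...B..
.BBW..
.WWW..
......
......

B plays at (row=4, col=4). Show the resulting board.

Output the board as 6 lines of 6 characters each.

Place B at (4,4); scan 8 dirs for brackets.
Dir NW: opp run (3,3) capped by B -> flip
Dir N: first cell '.' (not opp) -> no flip
Dir NE: first cell '.' (not opp) -> no flip
Dir W: first cell '.' (not opp) -> no flip
Dir E: first cell '.' (not opp) -> no flip
Dir SW: first cell '.' (not opp) -> no flip
Dir S: first cell '.' (not opp) -> no flip
Dir SE: first cell '.' (not opp) -> no flip
All flips: (3,3)

Answer: ....B.
...B..
.BBW..
.WWB..
....B.
......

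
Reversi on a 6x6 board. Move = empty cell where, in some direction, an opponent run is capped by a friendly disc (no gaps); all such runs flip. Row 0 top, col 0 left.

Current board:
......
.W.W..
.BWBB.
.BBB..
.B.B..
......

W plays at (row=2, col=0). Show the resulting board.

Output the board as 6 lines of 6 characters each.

Answer: ......
.W.W..
WWWBB.
.BBB..
.B.B..
......

Derivation:
Place W at (2,0); scan 8 dirs for brackets.
Dir NW: edge -> no flip
Dir N: first cell '.' (not opp) -> no flip
Dir NE: first cell 'W' (not opp) -> no flip
Dir W: edge -> no flip
Dir E: opp run (2,1) capped by W -> flip
Dir SW: edge -> no flip
Dir S: first cell '.' (not opp) -> no flip
Dir SE: opp run (3,1), next='.' -> no flip
All flips: (2,1)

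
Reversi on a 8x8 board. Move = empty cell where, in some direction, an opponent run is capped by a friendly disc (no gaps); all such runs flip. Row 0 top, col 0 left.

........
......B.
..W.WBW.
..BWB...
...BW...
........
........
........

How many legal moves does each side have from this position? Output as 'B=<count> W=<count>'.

-- B to move --
(1,1): no bracket -> illegal
(1,2): flips 1 -> legal
(1,3): no bracket -> illegal
(1,4): flips 1 -> legal
(1,5): no bracket -> illegal
(1,7): no bracket -> illegal
(2,1): no bracket -> illegal
(2,3): flips 2 -> legal
(2,7): flips 1 -> legal
(3,1): no bracket -> illegal
(3,5): no bracket -> illegal
(3,6): flips 1 -> legal
(3,7): no bracket -> illegal
(4,2): no bracket -> illegal
(4,5): flips 1 -> legal
(5,3): no bracket -> illegal
(5,4): flips 1 -> legal
(5,5): no bracket -> illegal
B mobility = 7
-- W to move --
(0,5): no bracket -> illegal
(0,6): flips 1 -> legal
(0,7): no bracket -> illegal
(1,4): no bracket -> illegal
(1,5): no bracket -> illegal
(1,7): no bracket -> illegal
(2,1): no bracket -> illegal
(2,3): no bracket -> illegal
(2,7): no bracket -> illegal
(3,1): flips 1 -> legal
(3,5): flips 1 -> legal
(3,6): no bracket -> illegal
(4,1): no bracket -> illegal
(4,2): flips 2 -> legal
(4,5): no bracket -> illegal
(5,2): no bracket -> illegal
(5,3): flips 1 -> legal
(5,4): no bracket -> illegal
W mobility = 5

Answer: B=7 W=5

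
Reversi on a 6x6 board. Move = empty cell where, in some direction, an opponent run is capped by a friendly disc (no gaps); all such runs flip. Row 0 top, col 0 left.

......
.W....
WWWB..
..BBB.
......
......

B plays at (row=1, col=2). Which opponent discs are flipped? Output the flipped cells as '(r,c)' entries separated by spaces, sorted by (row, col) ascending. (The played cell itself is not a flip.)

Answer: (2,2)

Derivation:
Dir NW: first cell '.' (not opp) -> no flip
Dir N: first cell '.' (not opp) -> no flip
Dir NE: first cell '.' (not opp) -> no flip
Dir W: opp run (1,1), next='.' -> no flip
Dir E: first cell '.' (not opp) -> no flip
Dir SW: opp run (2,1), next='.' -> no flip
Dir S: opp run (2,2) capped by B -> flip
Dir SE: first cell 'B' (not opp) -> no flip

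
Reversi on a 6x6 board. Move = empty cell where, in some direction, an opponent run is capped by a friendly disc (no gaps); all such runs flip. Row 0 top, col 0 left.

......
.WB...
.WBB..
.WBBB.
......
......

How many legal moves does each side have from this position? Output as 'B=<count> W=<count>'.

-- B to move --
(0,0): flips 1 -> legal
(0,1): no bracket -> illegal
(0,2): no bracket -> illegal
(1,0): flips 2 -> legal
(2,0): flips 1 -> legal
(3,0): flips 2 -> legal
(4,0): flips 1 -> legal
(4,1): no bracket -> illegal
(4,2): no bracket -> illegal
B mobility = 5
-- W to move --
(0,1): no bracket -> illegal
(0,2): no bracket -> illegal
(0,3): flips 1 -> legal
(1,3): flips 2 -> legal
(1,4): no bracket -> illegal
(2,4): flips 2 -> legal
(2,5): no bracket -> illegal
(3,5): flips 3 -> legal
(4,1): no bracket -> illegal
(4,2): no bracket -> illegal
(4,3): flips 1 -> legal
(4,4): flips 2 -> legal
(4,5): no bracket -> illegal
W mobility = 6

Answer: B=5 W=6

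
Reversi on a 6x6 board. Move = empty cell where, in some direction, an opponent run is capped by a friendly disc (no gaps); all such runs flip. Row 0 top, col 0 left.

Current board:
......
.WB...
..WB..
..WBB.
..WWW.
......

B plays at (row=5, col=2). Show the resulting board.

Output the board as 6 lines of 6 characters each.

Answer: ......
.WB...
..BB..
..BBB.
..BBW.
..B...

Derivation:
Place B at (5,2); scan 8 dirs for brackets.
Dir NW: first cell '.' (not opp) -> no flip
Dir N: opp run (4,2) (3,2) (2,2) capped by B -> flip
Dir NE: opp run (4,3) capped by B -> flip
Dir W: first cell '.' (not opp) -> no flip
Dir E: first cell '.' (not opp) -> no flip
Dir SW: edge -> no flip
Dir S: edge -> no flip
Dir SE: edge -> no flip
All flips: (2,2) (3,2) (4,2) (4,3)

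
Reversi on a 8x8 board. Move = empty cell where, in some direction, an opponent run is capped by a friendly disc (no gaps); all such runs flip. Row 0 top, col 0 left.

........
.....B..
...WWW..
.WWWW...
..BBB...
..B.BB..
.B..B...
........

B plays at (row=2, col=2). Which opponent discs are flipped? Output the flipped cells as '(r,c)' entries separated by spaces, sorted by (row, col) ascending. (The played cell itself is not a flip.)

Answer: (3,2) (3,3)

Derivation:
Dir NW: first cell '.' (not opp) -> no flip
Dir N: first cell '.' (not opp) -> no flip
Dir NE: first cell '.' (not opp) -> no flip
Dir W: first cell '.' (not opp) -> no flip
Dir E: opp run (2,3) (2,4) (2,5), next='.' -> no flip
Dir SW: opp run (3,1), next='.' -> no flip
Dir S: opp run (3,2) capped by B -> flip
Dir SE: opp run (3,3) capped by B -> flip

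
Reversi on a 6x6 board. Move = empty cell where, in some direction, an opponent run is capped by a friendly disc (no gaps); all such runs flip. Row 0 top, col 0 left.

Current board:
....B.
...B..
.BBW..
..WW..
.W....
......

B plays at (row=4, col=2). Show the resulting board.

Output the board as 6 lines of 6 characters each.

Answer: ....B.
...B..
.BBW..
..BW..
.WB...
......

Derivation:
Place B at (4,2); scan 8 dirs for brackets.
Dir NW: first cell '.' (not opp) -> no flip
Dir N: opp run (3,2) capped by B -> flip
Dir NE: opp run (3,3), next='.' -> no flip
Dir W: opp run (4,1), next='.' -> no flip
Dir E: first cell '.' (not opp) -> no flip
Dir SW: first cell '.' (not opp) -> no flip
Dir S: first cell '.' (not opp) -> no flip
Dir SE: first cell '.' (not opp) -> no flip
All flips: (3,2)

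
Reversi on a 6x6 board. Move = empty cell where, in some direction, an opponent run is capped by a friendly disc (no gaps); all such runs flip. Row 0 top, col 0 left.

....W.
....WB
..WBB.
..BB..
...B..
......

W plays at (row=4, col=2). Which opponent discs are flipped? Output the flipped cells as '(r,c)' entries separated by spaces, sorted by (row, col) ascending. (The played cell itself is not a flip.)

Answer: (3,2)

Derivation:
Dir NW: first cell '.' (not opp) -> no flip
Dir N: opp run (3,2) capped by W -> flip
Dir NE: opp run (3,3) (2,4) (1,5), next=edge -> no flip
Dir W: first cell '.' (not opp) -> no flip
Dir E: opp run (4,3), next='.' -> no flip
Dir SW: first cell '.' (not opp) -> no flip
Dir S: first cell '.' (not opp) -> no flip
Dir SE: first cell '.' (not opp) -> no flip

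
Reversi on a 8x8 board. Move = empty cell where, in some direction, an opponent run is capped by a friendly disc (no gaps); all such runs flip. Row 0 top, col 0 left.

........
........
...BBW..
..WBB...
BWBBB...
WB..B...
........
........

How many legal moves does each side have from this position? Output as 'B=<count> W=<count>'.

Answer: B=6 W=8

Derivation:
-- B to move --
(1,4): no bracket -> illegal
(1,5): no bracket -> illegal
(1,6): flips 1 -> legal
(2,1): flips 1 -> legal
(2,2): flips 1 -> legal
(2,6): flips 1 -> legal
(3,0): no bracket -> illegal
(3,1): flips 2 -> legal
(3,5): no bracket -> illegal
(3,6): no bracket -> illegal
(5,2): no bracket -> illegal
(6,0): flips 1 -> legal
(6,1): no bracket -> illegal
B mobility = 6
-- W to move --
(1,2): no bracket -> illegal
(1,3): no bracket -> illegal
(1,4): flips 1 -> legal
(1,5): no bracket -> illegal
(2,2): flips 2 -> legal
(3,0): flips 1 -> legal
(3,1): no bracket -> illegal
(3,5): flips 2 -> legal
(4,5): flips 3 -> legal
(5,2): flips 4 -> legal
(5,3): no bracket -> illegal
(5,5): no bracket -> illegal
(6,0): no bracket -> illegal
(6,1): flips 1 -> legal
(6,2): no bracket -> illegal
(6,3): no bracket -> illegal
(6,4): no bracket -> illegal
(6,5): flips 2 -> legal
W mobility = 8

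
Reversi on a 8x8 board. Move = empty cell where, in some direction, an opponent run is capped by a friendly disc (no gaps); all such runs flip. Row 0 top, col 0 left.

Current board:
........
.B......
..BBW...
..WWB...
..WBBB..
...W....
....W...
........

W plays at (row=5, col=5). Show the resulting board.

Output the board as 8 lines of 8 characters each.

Answer: ........
.B......
..BBW...
..WWB...
..WBWB..
...W.W..
....W...
........

Derivation:
Place W at (5,5); scan 8 dirs for brackets.
Dir NW: opp run (4,4) capped by W -> flip
Dir N: opp run (4,5), next='.' -> no flip
Dir NE: first cell '.' (not opp) -> no flip
Dir W: first cell '.' (not opp) -> no flip
Dir E: first cell '.' (not opp) -> no flip
Dir SW: first cell 'W' (not opp) -> no flip
Dir S: first cell '.' (not opp) -> no flip
Dir SE: first cell '.' (not opp) -> no flip
All flips: (4,4)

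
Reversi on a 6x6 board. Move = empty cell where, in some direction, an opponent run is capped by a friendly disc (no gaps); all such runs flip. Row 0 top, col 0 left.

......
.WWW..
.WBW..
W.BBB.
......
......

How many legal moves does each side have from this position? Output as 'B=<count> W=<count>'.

-- B to move --
(0,0): flips 1 -> legal
(0,1): flips 2 -> legal
(0,2): flips 1 -> legal
(0,3): flips 2 -> legal
(0,4): flips 1 -> legal
(1,0): flips 1 -> legal
(1,4): flips 1 -> legal
(2,0): flips 1 -> legal
(2,4): flips 1 -> legal
(3,1): no bracket -> illegal
(4,0): no bracket -> illegal
(4,1): no bracket -> illegal
B mobility = 9
-- W to move --
(2,4): no bracket -> illegal
(2,5): no bracket -> illegal
(3,1): flips 1 -> legal
(3,5): no bracket -> illegal
(4,1): flips 1 -> legal
(4,2): flips 2 -> legal
(4,3): flips 2 -> legal
(4,4): flips 2 -> legal
(4,5): flips 1 -> legal
W mobility = 6

Answer: B=9 W=6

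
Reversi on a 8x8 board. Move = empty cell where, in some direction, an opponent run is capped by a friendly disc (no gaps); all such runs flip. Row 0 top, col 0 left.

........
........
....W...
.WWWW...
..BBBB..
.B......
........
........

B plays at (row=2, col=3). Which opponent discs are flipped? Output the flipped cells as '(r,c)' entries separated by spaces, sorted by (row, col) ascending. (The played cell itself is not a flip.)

Answer: (3,3) (3,4)

Derivation:
Dir NW: first cell '.' (not opp) -> no flip
Dir N: first cell '.' (not opp) -> no flip
Dir NE: first cell '.' (not opp) -> no flip
Dir W: first cell '.' (not opp) -> no flip
Dir E: opp run (2,4), next='.' -> no flip
Dir SW: opp run (3,2), next='.' -> no flip
Dir S: opp run (3,3) capped by B -> flip
Dir SE: opp run (3,4) capped by B -> flip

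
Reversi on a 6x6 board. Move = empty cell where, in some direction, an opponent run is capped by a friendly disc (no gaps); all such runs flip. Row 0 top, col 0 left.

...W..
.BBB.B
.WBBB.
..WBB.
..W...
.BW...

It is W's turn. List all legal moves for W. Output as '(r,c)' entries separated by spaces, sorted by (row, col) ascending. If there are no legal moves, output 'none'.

Answer: (0,1) (0,2) (1,4) (2,5) (3,5) (4,3) (5,0)

Derivation:
(0,0): no bracket -> illegal
(0,1): flips 1 -> legal
(0,2): flips 2 -> legal
(0,4): no bracket -> illegal
(0,5): no bracket -> illegal
(1,0): no bracket -> illegal
(1,4): flips 1 -> legal
(2,0): no bracket -> illegal
(2,5): flips 3 -> legal
(3,1): no bracket -> illegal
(3,5): flips 2 -> legal
(4,0): no bracket -> illegal
(4,1): no bracket -> illegal
(4,3): flips 3 -> legal
(4,4): no bracket -> illegal
(4,5): no bracket -> illegal
(5,0): flips 1 -> legal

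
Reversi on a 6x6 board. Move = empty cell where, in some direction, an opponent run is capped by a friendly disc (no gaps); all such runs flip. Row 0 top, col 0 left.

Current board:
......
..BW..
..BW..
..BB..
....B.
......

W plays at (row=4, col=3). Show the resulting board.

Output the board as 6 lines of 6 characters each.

Place W at (4,3); scan 8 dirs for brackets.
Dir NW: opp run (3,2), next='.' -> no flip
Dir N: opp run (3,3) capped by W -> flip
Dir NE: first cell '.' (not opp) -> no flip
Dir W: first cell '.' (not opp) -> no flip
Dir E: opp run (4,4), next='.' -> no flip
Dir SW: first cell '.' (not opp) -> no flip
Dir S: first cell '.' (not opp) -> no flip
Dir SE: first cell '.' (not opp) -> no flip
All flips: (3,3)

Answer: ......
..BW..
..BW..
..BW..
...WB.
......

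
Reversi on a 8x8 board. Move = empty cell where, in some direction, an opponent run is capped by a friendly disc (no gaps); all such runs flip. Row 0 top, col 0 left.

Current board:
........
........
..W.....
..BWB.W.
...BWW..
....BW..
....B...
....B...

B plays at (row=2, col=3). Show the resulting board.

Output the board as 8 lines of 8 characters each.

Place B at (2,3); scan 8 dirs for brackets.
Dir NW: first cell '.' (not opp) -> no flip
Dir N: first cell '.' (not opp) -> no flip
Dir NE: first cell '.' (not opp) -> no flip
Dir W: opp run (2,2), next='.' -> no flip
Dir E: first cell '.' (not opp) -> no flip
Dir SW: first cell 'B' (not opp) -> no flip
Dir S: opp run (3,3) capped by B -> flip
Dir SE: first cell 'B' (not opp) -> no flip
All flips: (3,3)

Answer: ........
........
..WB....
..BBB.W.
...BWW..
....BW..
....B...
....B...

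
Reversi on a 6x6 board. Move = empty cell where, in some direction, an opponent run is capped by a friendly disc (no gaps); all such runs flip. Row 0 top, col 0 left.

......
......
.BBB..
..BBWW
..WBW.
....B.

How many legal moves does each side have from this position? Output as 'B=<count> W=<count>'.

Answer: B=7 W=5

Derivation:
-- B to move --
(2,4): flips 2 -> legal
(2,5): flips 1 -> legal
(3,1): no bracket -> illegal
(4,1): flips 1 -> legal
(4,5): flips 2 -> legal
(5,1): flips 1 -> legal
(5,2): flips 1 -> legal
(5,3): no bracket -> illegal
(5,5): flips 1 -> legal
B mobility = 7
-- W to move --
(1,0): no bracket -> illegal
(1,1): flips 2 -> legal
(1,2): flips 3 -> legal
(1,3): no bracket -> illegal
(1,4): no bracket -> illegal
(2,0): no bracket -> illegal
(2,4): flips 1 -> legal
(3,0): no bracket -> illegal
(3,1): flips 2 -> legal
(4,1): no bracket -> illegal
(4,5): no bracket -> illegal
(5,2): flips 1 -> legal
(5,3): no bracket -> illegal
(5,5): no bracket -> illegal
W mobility = 5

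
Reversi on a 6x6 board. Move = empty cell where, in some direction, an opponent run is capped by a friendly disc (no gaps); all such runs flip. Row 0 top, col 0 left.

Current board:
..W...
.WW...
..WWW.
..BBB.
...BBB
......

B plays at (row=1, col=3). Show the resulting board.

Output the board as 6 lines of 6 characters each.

Place B at (1,3); scan 8 dirs for brackets.
Dir NW: opp run (0,2), next=edge -> no flip
Dir N: first cell '.' (not opp) -> no flip
Dir NE: first cell '.' (not opp) -> no flip
Dir W: opp run (1,2) (1,1), next='.' -> no flip
Dir E: first cell '.' (not opp) -> no flip
Dir SW: opp run (2,2), next='.' -> no flip
Dir S: opp run (2,3) capped by B -> flip
Dir SE: opp run (2,4), next='.' -> no flip
All flips: (2,3)

Answer: ..W...
.WWB..
..WBW.
..BBB.
...BBB
......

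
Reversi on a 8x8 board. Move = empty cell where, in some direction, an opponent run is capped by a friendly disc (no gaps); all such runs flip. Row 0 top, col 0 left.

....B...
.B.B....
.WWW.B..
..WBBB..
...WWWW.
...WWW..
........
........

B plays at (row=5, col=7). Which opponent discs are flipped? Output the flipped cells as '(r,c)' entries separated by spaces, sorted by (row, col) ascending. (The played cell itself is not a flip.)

Dir NW: opp run (4,6) capped by B -> flip
Dir N: first cell '.' (not opp) -> no flip
Dir NE: edge -> no flip
Dir W: first cell '.' (not opp) -> no flip
Dir E: edge -> no flip
Dir SW: first cell '.' (not opp) -> no flip
Dir S: first cell '.' (not opp) -> no flip
Dir SE: edge -> no flip

Answer: (4,6)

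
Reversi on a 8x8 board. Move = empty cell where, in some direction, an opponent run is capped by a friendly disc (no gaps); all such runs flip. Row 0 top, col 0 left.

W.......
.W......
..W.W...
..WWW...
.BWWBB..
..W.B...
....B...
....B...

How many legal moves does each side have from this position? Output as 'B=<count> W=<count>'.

Answer: B=4 W=7

Derivation:
-- B to move --
(0,1): no bracket -> illegal
(0,2): no bracket -> illegal
(1,0): no bracket -> illegal
(1,2): no bracket -> illegal
(1,3): no bracket -> illegal
(1,4): flips 2 -> legal
(1,5): no bracket -> illegal
(2,0): no bracket -> illegal
(2,1): flips 2 -> legal
(2,3): flips 2 -> legal
(2,5): no bracket -> illegal
(3,1): no bracket -> illegal
(3,5): no bracket -> illegal
(5,1): no bracket -> illegal
(5,3): no bracket -> illegal
(6,1): no bracket -> illegal
(6,2): no bracket -> illegal
(6,3): flips 1 -> legal
B mobility = 4
-- W to move --
(3,0): flips 1 -> legal
(3,1): no bracket -> illegal
(3,5): no bracket -> illegal
(3,6): no bracket -> illegal
(4,0): flips 1 -> legal
(4,6): flips 2 -> legal
(5,0): flips 1 -> legal
(5,1): no bracket -> illegal
(5,3): no bracket -> illegal
(5,5): flips 1 -> legal
(5,6): flips 1 -> legal
(6,3): no bracket -> illegal
(6,5): flips 1 -> legal
(7,3): no bracket -> illegal
(7,5): no bracket -> illegal
W mobility = 7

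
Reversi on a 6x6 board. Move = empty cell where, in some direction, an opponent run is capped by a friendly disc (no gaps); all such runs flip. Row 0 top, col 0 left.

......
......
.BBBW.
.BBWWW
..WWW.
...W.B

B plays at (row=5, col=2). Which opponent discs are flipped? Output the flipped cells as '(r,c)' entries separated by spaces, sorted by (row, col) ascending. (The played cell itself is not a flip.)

Dir NW: first cell '.' (not opp) -> no flip
Dir N: opp run (4,2) capped by B -> flip
Dir NE: opp run (4,3) (3,4), next='.' -> no flip
Dir W: first cell '.' (not opp) -> no flip
Dir E: opp run (5,3), next='.' -> no flip
Dir SW: edge -> no flip
Dir S: edge -> no flip
Dir SE: edge -> no flip

Answer: (4,2)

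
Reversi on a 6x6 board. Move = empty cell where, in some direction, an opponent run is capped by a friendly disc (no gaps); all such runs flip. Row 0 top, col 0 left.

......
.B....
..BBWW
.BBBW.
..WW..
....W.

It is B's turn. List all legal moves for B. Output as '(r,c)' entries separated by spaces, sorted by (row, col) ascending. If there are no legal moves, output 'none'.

(1,3): no bracket -> illegal
(1,4): no bracket -> illegal
(1,5): flips 1 -> legal
(3,5): flips 1 -> legal
(4,1): no bracket -> illegal
(4,4): no bracket -> illegal
(4,5): flips 1 -> legal
(5,1): flips 1 -> legal
(5,2): flips 1 -> legal
(5,3): flips 2 -> legal
(5,5): no bracket -> illegal

Answer: (1,5) (3,5) (4,5) (5,1) (5,2) (5,3)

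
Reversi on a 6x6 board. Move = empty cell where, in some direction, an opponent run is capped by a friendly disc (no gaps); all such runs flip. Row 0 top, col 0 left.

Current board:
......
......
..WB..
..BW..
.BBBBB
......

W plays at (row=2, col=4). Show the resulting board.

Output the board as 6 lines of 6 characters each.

Place W at (2,4); scan 8 dirs for brackets.
Dir NW: first cell '.' (not opp) -> no flip
Dir N: first cell '.' (not opp) -> no flip
Dir NE: first cell '.' (not opp) -> no flip
Dir W: opp run (2,3) capped by W -> flip
Dir E: first cell '.' (not opp) -> no flip
Dir SW: first cell 'W' (not opp) -> no flip
Dir S: first cell '.' (not opp) -> no flip
Dir SE: first cell '.' (not opp) -> no flip
All flips: (2,3)

Answer: ......
......
..WWW.
..BW..
.BBBBB
......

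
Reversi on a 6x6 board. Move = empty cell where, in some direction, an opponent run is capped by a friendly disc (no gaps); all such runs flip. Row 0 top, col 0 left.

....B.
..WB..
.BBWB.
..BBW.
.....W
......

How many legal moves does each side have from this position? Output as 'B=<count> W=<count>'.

Answer: B=6 W=9

Derivation:
-- B to move --
(0,1): no bracket -> illegal
(0,2): flips 1 -> legal
(0,3): flips 1 -> legal
(1,1): flips 1 -> legal
(1,4): flips 1 -> legal
(2,5): no bracket -> illegal
(3,5): flips 1 -> legal
(4,3): no bracket -> illegal
(4,4): flips 1 -> legal
(5,4): no bracket -> illegal
(5,5): no bracket -> illegal
B mobility = 6
-- W to move --
(0,2): no bracket -> illegal
(0,3): flips 1 -> legal
(0,5): no bracket -> illegal
(1,0): no bracket -> illegal
(1,1): no bracket -> illegal
(1,4): flips 2 -> legal
(1,5): no bracket -> illegal
(2,0): flips 2 -> legal
(2,5): flips 1 -> legal
(3,0): flips 1 -> legal
(3,1): flips 2 -> legal
(3,5): no bracket -> illegal
(4,1): flips 1 -> legal
(4,2): flips 2 -> legal
(4,3): flips 1 -> legal
(4,4): no bracket -> illegal
W mobility = 9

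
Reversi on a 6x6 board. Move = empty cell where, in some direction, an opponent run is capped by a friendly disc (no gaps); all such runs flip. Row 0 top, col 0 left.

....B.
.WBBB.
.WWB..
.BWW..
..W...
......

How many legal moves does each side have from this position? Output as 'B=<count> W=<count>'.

-- B to move --
(0,0): no bracket -> illegal
(0,1): flips 2 -> legal
(0,2): no bracket -> illegal
(1,0): flips 1 -> legal
(2,0): flips 2 -> legal
(2,4): no bracket -> illegal
(3,0): flips 1 -> legal
(3,4): flips 2 -> legal
(4,1): flips 1 -> legal
(4,3): flips 1 -> legal
(4,4): no bracket -> illegal
(5,1): no bracket -> illegal
(5,2): flips 3 -> legal
(5,3): flips 1 -> legal
B mobility = 9
-- W to move --
(0,1): no bracket -> illegal
(0,2): flips 1 -> legal
(0,3): flips 3 -> legal
(0,5): flips 2 -> legal
(1,5): flips 3 -> legal
(2,0): flips 1 -> legal
(2,4): flips 1 -> legal
(2,5): no bracket -> illegal
(3,0): flips 1 -> legal
(3,4): no bracket -> illegal
(4,0): flips 1 -> legal
(4,1): flips 1 -> legal
W mobility = 9

Answer: B=9 W=9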